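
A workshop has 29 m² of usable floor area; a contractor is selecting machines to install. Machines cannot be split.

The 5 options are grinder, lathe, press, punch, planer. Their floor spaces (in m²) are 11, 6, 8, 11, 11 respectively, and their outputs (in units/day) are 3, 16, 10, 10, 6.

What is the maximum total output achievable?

Allowing fractional choices, the relaxed optimum would be about 38.2, but machines are indivisible.
lathe + punch + planer: floor space 6 + 11 + 11 = 28 ≤ 29, output 16 + 10 + 6 = 32.
lathe + press + planer: floor space 6 + 8 + 11 = 25 ≤ 29, output 16 + 10 + 6 = 32.
lathe + press + punch: floor space 6 + 8 + 11 = 25 ≤ 29, output 16 + 10 + 10 = 36.
Best is lathe, press, and punch with total output 36.

36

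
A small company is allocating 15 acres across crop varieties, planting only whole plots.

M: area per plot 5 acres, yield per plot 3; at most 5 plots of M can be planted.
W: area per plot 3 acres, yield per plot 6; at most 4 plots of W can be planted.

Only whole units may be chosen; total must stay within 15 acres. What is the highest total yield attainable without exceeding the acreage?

4×W: area 12 ≤ 15, yield 4·6 = 24.
1×M and 3×W: area 14 ≤ 15, yield 1·3 + 3·6 = 21.
Best is 24.

24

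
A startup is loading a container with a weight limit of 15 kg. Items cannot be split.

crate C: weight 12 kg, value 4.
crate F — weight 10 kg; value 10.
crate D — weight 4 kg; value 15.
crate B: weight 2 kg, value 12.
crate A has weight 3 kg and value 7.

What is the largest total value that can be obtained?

34

Allowing fractional choices, the relaxed optimum would be about 40.0, but items are indivisible.
crate D + crate B + crate A: weight 4 + 2 + 3 = 9 ≤ 15, value 15 + 12 + 7 = 34.
crate F + crate B + crate A: weight 10 + 2 + 3 = 15 ≤ 15, value 10 + 12 + 7 = 29.
Best is crate D, crate B, and crate A with total value 34.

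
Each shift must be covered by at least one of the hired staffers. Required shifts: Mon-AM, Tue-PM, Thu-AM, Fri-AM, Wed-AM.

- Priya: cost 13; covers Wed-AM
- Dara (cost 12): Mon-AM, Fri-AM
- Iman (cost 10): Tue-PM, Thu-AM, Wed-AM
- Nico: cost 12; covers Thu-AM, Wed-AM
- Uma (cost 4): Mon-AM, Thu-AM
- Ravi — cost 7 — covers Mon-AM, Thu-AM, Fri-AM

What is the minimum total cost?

17

The greedy cost-per-new-shift heuristic would pick Uma, Iman, and Ravi for 21, but a cheaper cover exists.
Choose Iman and Ravi: together they cover Mon-AM, Tue-PM, Thu-AM, Fri-AM, Wed-AM — every shift.
Total cost: 10 + 7 = 17.
No cover costs less than 17.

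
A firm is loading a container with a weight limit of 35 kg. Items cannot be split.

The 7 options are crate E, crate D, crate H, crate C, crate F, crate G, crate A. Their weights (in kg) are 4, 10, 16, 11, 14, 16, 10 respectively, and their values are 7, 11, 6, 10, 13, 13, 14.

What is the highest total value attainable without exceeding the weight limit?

42

Treat it as a binary knapsack problem.
Allowing fractional choices, the relaxed optimum would be about 42.2, but items are indivisible.
crate D + crate F + crate A: weight 10 + 14 + 10 = 34 ≤ 35, value 11 + 13 + 14 = 38.
crate E + crate D + crate C + crate A: weight 4 + 10 + 11 + 10 = 35 ≤ 35, value 7 + 11 + 10 + 14 = 42.
Best is crate E, crate D, crate C, and crate A with total value 42.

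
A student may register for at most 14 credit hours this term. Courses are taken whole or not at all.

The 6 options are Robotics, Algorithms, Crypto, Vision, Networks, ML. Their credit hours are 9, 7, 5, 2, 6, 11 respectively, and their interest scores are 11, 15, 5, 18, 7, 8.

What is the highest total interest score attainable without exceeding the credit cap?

38

Algorithms + Vision: credit hours 7 + 2 = 9 ≤ 14, interest score 15 + 18 = 33.
Algorithms + Crypto + Vision: credit hours 7 + 5 + 2 = 14 ≤ 14, interest score 15 + 5 + 18 = 38.
Best is Algorithms, Crypto, and Vision with total interest score 38.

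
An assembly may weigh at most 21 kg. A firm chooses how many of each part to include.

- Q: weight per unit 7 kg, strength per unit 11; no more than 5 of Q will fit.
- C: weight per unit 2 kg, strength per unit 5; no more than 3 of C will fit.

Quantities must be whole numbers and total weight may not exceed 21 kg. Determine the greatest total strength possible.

This is a bounded integer knapsack.
3×Q: weight 21 ≤ 21, strength 3·11 = 33.
2×Q and 3×C: weight 20 ≤ 21, strength 2·11 + 3·5 = 37.
Best is 37.

37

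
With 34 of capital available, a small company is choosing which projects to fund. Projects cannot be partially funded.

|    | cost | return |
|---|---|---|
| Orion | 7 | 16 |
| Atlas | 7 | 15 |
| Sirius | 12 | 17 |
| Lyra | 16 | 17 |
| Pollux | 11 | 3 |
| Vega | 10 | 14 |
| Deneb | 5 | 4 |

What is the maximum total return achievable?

52

This is a 0-1 knapsack instance.
Allowing fractional choices, the relaxed optimum would be about 59.2, but projects are indivisible.
Orion + Atlas + Sirius + Deneb: cost 7 + 7 + 12 + 5 = 31 ≤ 34, return 16 + 15 + 17 + 4 = 52.
Orion + Sirius + Vega + Deneb: cost 7 + 12 + 10 + 5 = 34 ≤ 34, return 16 + 17 + 14 + 4 = 51.
Atlas + Sirius + Vega + Deneb: cost 7 + 12 + 10 + 5 = 34 ≤ 34, return 15 + 17 + 14 + 4 = 50.
Best is Orion, Atlas, Sirius, and Deneb with total return 52.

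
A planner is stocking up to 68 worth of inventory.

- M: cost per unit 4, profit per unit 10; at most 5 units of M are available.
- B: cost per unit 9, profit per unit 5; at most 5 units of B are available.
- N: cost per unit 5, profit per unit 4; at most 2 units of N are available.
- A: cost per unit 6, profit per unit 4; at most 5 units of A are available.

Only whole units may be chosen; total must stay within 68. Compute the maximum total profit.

This is a bounded integer knapsack.
5×M, 2×B, and 5×A: cost 68 ≤ 68, profit 5·10 + 2·5 + 5·4 = 80.
5×M, 2×B, 1×N, and 4×A: cost 67 ≤ 68, profit 5·10 + 2·5 + 1·4 + 4·4 = 80.
Best is 80.

80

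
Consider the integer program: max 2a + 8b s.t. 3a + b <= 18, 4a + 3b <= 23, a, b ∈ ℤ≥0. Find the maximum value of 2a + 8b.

56

(a,b)=(0,7): 3·0+1·7=7≤18, 4·0+3·7=21≤23, objective 56.
(a,b)=(1,6): 3·1+1·6=9≤18, 4·1+3·6=22≤23, objective 50.
(a,b)=(0,6): 3·0+1·6=6≤18, 4·0+3·6=18≤23, objective 48.
No feasible integer point exceeds 56.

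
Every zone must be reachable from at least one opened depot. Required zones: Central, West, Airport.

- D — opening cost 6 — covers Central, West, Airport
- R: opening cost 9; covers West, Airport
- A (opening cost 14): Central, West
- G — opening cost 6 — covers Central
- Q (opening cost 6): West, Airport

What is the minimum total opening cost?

This is an integer covering problem.
D alone covers Central, West, Airport — every zone.
Total opening cost: 6.
No cover costs less than 6.

6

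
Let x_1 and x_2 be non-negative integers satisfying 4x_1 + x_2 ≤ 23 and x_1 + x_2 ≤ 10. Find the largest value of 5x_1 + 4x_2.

The continuous relaxation peaks at (4.33, 5.67) with value 44.33; rounding to a feasible lattice point costs some objective.
(x_1,x_2)=(4,6): 4·4+1·6=22≤23, 1·4+1·6=10≤10, objective 44.
(x_1,x_2)=(3,7): 4·3+1·7=19≤23, 1·3+1·7=10≤10, objective 43.
(x_1,x_2)=(4,5): 4·4+1·5=21≤23, 1·4+1·5=9≤10, objective 40.
The best lattice point is (4,6), giving 44.

44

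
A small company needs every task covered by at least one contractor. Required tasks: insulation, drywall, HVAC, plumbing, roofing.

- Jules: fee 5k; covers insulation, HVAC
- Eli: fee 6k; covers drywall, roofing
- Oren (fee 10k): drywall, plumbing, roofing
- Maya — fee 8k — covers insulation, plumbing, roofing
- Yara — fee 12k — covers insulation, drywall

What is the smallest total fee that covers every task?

15

This is an integer covering problem.
The greedy cost-per-new-task heuristic would pick Jules, Eli, and Maya for 19, but a cheaper cover exists.
Choose Jules and Oren: together they cover insulation, drywall, HVAC, plumbing, roofing — every task.
Total fee: 5 + 10 = 15.
No cover costs less than 15.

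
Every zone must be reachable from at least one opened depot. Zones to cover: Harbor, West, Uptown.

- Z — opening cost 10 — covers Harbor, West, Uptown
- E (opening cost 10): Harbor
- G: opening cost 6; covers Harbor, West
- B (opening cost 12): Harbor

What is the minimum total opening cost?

10

The greedy cost-per-new-zone heuristic would pick G and Z for 16, but a cheaper cover exists.
Z alone covers Harbor, West, Uptown — every zone.
Total opening cost: 10.
No cover costs less than 10.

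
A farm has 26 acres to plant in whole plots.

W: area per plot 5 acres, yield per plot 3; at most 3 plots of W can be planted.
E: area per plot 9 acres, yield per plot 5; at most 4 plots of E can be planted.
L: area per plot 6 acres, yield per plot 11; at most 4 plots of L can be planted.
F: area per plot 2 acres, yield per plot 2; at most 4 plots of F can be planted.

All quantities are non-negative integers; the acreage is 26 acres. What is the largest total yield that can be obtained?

L has the best ratio (11/6); taking only L gives at most 4×11 = 44 (stopped by the area limit).
Mixing does better — 4×L and 1×F: area 26 ≤ 26, yield 4·11 + 1·2 = 46.

46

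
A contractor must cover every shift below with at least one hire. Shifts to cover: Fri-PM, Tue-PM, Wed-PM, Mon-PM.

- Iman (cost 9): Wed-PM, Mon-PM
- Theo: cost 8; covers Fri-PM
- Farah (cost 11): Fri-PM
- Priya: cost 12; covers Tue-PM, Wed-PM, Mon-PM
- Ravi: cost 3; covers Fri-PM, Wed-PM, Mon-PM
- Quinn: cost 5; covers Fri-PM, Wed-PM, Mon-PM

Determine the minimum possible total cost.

Choose Priya and Ravi: together they cover Fri-PM, Tue-PM, Wed-PM, Mon-PM — every shift.
Total cost: 12 + 3 = 15.
No cover costs less than 15.

15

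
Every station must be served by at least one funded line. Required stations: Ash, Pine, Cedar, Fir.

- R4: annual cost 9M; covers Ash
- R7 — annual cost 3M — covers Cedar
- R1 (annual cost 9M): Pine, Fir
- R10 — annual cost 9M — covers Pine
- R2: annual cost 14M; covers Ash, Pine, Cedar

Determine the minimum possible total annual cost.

21

Choose R4, R7, and R1: together they cover Ash, Pine, Cedar, Fir — every station.
Total annual cost: 9 + 3 + 9 = 21.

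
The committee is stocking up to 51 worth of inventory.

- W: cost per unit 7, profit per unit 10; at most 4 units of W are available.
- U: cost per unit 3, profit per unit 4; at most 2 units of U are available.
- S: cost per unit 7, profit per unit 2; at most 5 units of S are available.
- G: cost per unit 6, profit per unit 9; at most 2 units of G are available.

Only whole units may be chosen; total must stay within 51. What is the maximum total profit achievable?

66

G has the best ratio (9/6); taking only G gives at most 2×9 = 18 (stopped by the supply cap of 2).
Mixing does better — 4×W, 2×U, and 2×G: cost 46 ≤ 51, profit 4·10 + 2·4 + 2·9 = 66.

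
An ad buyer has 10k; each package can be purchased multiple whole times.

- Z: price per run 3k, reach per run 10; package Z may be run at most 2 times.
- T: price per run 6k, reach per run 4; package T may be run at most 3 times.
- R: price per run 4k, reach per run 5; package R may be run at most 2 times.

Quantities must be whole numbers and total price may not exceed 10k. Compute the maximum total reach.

This is a bounded integer knapsack.
Z has the best ratio (10/3); taking only Z gives at most 2×10 = 20 (stopped by the supply cap of 2).
Mixing does better — 2×Z and 1×R: price 10 ≤ 10, reach 2·10 + 1·5 = 25.

25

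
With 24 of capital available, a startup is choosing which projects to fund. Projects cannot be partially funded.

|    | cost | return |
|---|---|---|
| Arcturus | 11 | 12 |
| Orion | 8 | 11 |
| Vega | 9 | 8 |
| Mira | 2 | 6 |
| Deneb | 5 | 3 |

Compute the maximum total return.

29

Treat it as a binary knapsack problem.
Allowing fractional choices, the relaxed optimum would be about 31.7, but projects are indivisible.
Orion + Vega + Mira + Deneb: cost 8 + 9 + 2 + 5 = 24 ≤ 24, return 11 + 8 + 6 + 3 = 28.
Arcturus + Orion + Mira: cost 11 + 8 + 2 = 21 ≤ 24, return 12 + 11 + 6 = 29.
Arcturus + Vega + Mira: cost 11 + 9 + 2 = 22 ≤ 24, return 12 + 8 + 6 = 26.
Best is Arcturus, Orion, and Mira with total return 29.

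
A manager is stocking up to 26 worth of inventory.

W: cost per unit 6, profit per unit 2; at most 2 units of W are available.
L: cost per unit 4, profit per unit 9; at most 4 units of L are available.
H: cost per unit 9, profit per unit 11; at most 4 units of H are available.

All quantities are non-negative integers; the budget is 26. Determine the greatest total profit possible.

47

This is a bounded integer knapsack.
2×L and 2×H: cost 26 ≤ 26, profit 2·9 + 2·11 = 40.
4×L and 1×H: cost 25 ≤ 26, profit 4·9 + 1·11 = 47.
Best is 47.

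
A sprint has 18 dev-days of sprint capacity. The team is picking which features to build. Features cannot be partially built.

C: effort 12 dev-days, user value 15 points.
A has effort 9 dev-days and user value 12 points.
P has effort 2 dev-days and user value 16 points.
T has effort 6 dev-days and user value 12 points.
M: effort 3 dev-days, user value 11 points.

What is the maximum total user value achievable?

This is a 0-1 knapsack instance.
Allowing fractional choices, the relaxed optimum would be about 48.3, but features are indivisible.
P + T + M: effort 2 + 6 + 3 = 11 ≤ 18, user value 16 + 12 + 11 = 39.
A + P + T: effort 9 + 2 + 6 = 17 ≤ 18, user value 12 + 16 + 12 = 40.
C + P + M: effort 12 + 2 + 3 = 17 ≤ 18, user value 15 + 16 + 11 = 42.
Best is C, P, and M with total user value 42.

42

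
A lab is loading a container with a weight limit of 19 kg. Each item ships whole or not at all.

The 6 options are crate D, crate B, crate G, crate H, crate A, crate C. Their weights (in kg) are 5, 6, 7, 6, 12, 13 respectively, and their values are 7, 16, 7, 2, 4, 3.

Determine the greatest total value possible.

Allowing fractional choices, the relaxed optimum would be about 30.3, but items are indivisible.
crate D + crate B + crate G: weight 5 + 6 + 7 = 18 ≤ 19, value 7 + 16 + 7 = 30.
crate D + crate B + crate H: weight 5 + 6 + 6 = 17 ≤ 19, value 7 + 16 + 2 = 25.
Best is crate D, crate B, and crate G with total value 30.

30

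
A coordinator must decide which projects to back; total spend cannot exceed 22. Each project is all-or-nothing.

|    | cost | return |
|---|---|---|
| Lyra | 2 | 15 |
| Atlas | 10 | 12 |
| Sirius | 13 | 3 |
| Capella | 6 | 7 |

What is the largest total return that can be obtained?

Take Lyra, Atlas, and Capella: cost 2 + 10 + 6 = 18 ≤ 22, return 15 + 12 + 7 = 34.
No other feasible combination does better.

34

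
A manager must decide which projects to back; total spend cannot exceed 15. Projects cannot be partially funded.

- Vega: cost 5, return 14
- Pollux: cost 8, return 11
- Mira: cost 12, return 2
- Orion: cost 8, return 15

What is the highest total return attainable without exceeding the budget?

Treat it as a binary knapsack problem.
Allowing fractional choices, the relaxed optimum would be about 31.8, but projects are indivisible.
Vega + Pollux: cost 5 + 8 = 13 ≤ 15, return 14 + 11 = 25.
Orion: cost 8 ≤ 15, return 15.
Vega + Orion: cost 5 + 8 = 13 ≤ 15, return 14 + 15 = 29.
Best is Vega and Orion with total return 29.

29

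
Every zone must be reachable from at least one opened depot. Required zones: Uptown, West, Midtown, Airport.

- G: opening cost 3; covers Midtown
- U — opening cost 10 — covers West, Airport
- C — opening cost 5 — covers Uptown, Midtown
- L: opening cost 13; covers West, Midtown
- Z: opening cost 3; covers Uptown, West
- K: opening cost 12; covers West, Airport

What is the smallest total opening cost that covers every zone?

The greedy cost-per-new-zone heuristic would pick Z, G, and U for 16, but a cheaper cover exists.
Choose U and C: together they cover Uptown, West, Midtown, Airport — every zone.
Total opening cost: 10 + 5 = 15.
No cover costs less than 15.

15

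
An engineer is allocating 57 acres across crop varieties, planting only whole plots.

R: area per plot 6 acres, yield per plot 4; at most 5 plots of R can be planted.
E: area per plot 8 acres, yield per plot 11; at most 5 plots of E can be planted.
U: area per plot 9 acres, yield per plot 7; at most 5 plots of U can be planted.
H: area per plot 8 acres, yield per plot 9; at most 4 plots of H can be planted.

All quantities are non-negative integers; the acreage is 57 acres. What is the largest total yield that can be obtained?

This is a bounded integer knapsack.
E has the best ratio (11/8); taking only E gives at most 5×11 = 55 (stopped by the supply cap of 5).
Mixing does better — 5×E and 2×H: area 56 ≤ 57, yield 5·11 + 2·9 = 73.

73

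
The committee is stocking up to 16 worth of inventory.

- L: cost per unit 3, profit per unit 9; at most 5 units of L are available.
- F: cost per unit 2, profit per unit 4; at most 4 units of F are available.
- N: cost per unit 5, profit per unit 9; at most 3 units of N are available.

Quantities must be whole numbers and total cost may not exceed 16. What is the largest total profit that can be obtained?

This is a bounded integer knapsack.
Take 5×L: cost 15 ≤ 16, profit 5·9 = 45.
L has the best ratio (9/3) and is taken to its limit of 5; remaining capacity is filled optimally with the others.

45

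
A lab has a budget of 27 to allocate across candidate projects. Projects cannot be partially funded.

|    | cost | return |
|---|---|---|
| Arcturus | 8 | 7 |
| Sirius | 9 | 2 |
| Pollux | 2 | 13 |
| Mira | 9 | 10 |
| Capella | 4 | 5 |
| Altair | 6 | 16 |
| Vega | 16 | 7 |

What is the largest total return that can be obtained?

46

Allowing fractional choices, the relaxed optimum would be about 49.2, but projects are indivisible.
Arcturus + Pollux + Capella + Altair: cost 8 + 2 + 4 + 6 = 20 ≤ 27, return 7 + 13 + 5 + 16 = 41.
Arcturus + Pollux + Mira + Altair: cost 8 + 2 + 9 + 6 = 25 ≤ 27, return 7 + 13 + 10 + 16 = 46.
Pollux + Mira + Capella + Altair: cost 2 + 9 + 4 + 6 = 21 ≤ 27, return 13 + 10 + 5 + 16 = 44.
Best is Arcturus, Pollux, Mira, and Altair with total return 46.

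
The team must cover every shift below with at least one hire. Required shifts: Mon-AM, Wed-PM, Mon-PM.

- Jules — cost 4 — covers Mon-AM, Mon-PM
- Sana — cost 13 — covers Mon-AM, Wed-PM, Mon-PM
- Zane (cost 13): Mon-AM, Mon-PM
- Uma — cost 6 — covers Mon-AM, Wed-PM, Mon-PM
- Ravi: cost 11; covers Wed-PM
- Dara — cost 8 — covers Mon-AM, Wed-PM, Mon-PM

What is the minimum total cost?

6

The greedy cost-per-new-shift heuristic would pick Jules and Uma for 10, but a cheaper cover exists.
Uma alone covers Mon-AM, Wed-PM, Mon-PM — every shift.
Total cost: 6.
No cover costs less than 6.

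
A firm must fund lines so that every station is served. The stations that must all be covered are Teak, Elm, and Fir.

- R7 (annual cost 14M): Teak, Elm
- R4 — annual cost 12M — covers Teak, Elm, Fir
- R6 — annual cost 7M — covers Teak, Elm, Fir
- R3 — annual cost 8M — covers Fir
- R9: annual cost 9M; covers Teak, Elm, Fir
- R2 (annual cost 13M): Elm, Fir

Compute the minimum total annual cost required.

This is a weighted set-cover instance.
R6 alone covers Teak, Elm, Fir — every station.
Total annual cost: 7.
No cover costs less than 7.

7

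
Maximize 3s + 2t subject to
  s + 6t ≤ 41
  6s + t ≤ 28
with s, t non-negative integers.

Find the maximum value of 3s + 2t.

The continuous relaxation peaks at (3.63, 6.23) with value 23.34; rounding to a feasible lattice point costs some objective.
(s,t)=(3,6): 1·3+6·6=39≤41, 6·3+1·6=24≤28, objective 21.
(s,t)=(3,5): 1·3+6·5=33≤41, 6·3+1·5=23≤28, objective 19.
(s,t)=(2,6): 1·2+6·6=38≤41, 6·2+1·6=18≤28, objective 18.
(s,t)=(2,5): 1·2+6·5=32≤41, 6·2+1·5=17≤28, objective 16.
Maximum is 21 at (s,t)=(3,6).

21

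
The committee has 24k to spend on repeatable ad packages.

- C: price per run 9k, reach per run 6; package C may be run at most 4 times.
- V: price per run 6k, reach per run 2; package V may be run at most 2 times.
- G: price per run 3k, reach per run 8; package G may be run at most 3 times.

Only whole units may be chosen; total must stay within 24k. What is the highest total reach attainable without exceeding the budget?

G has the best ratio (8/3); taking only G gives at most 3×8 = 24 (stopped by the supply cap of 3).
Mixing does better — 1×C, 1×V, and 3×G: price 24 ≤ 24, reach 1·6 + 1·2 + 3·8 = 32.

32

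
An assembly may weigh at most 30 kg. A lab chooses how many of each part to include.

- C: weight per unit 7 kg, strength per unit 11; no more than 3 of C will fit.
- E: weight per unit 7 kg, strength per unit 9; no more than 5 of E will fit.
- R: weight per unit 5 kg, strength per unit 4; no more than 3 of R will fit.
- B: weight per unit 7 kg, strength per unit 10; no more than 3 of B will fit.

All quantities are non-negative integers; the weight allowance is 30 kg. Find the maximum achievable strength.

2×C and 2×B: weight 28 ≤ 30, strength 2·11 + 2·10 = 42.
3×C and 1×B: weight 28 ≤ 30, strength 3·11 + 1·10 = 43.
Best is 43.

43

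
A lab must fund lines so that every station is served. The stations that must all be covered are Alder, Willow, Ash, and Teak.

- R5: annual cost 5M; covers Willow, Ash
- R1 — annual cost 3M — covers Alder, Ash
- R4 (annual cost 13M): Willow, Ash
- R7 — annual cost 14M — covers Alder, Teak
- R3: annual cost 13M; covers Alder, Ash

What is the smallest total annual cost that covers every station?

This is an integer covering problem.
Choose R5 and R7: together they cover Alder, Willow, Ash, Teak — every station.
Total annual cost: 5 + 14 = 19.

19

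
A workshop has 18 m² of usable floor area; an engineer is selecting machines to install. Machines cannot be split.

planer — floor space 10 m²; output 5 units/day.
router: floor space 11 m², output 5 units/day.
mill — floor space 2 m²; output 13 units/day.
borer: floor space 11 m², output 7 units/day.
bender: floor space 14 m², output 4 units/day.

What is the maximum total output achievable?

20

Allowing fractional choices, the relaxed optimum would be about 22.5, but machines are indivisible.
router + mill: floor space 11 + 2 = 13 ≤ 18, output 5 + 13 = 18.
mill + borer: floor space 2 + 11 = 13 ≤ 18, output 13 + 7 = 20.
planer + mill: floor space 10 + 2 = 12 ≤ 18, output 5 + 13 = 18.
Best is mill and borer with total output 20.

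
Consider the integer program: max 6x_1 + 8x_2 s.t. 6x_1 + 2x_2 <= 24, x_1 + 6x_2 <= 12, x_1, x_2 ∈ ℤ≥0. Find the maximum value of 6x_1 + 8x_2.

(x_1,x_2)=(3,1): 6·3+2·1=20≤24, 1·3+6·1=9≤12, objective 26.
(x_1,x_2)=(4,0): 6·4+2·0=24≤24, 1·4+6·0=4≤12, objective 24.
(x_1,x_2)=(2,1): 6·2+2·1=14≤24, 1·2+6·1=8≤12, objective 20.
Maximum is 26 at (x_1,x_2)=(3,1).

26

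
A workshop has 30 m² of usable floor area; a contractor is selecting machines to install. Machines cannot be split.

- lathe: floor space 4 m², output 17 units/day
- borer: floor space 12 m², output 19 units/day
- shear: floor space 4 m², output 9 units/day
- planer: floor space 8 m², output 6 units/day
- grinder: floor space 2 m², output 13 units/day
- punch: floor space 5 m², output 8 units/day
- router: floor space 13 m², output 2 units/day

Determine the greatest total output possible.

Take lathe, borer, shear, grinder, and punch: floor space 4 + 12 + 4 + 2 + 5 = 27 ≤ 30, output 17 + 19 + 9 + 13 + 8 = 66.
No other feasible combination does better.

66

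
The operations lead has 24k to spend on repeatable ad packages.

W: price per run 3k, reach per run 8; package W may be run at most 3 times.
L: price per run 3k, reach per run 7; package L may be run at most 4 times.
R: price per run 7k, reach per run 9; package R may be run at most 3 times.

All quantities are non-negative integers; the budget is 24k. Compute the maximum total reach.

W has the best ratio (8/3); taking only W gives at most 3×8 = 24 (stopped by the supply cap of 3).
Mixing does better — 3×W and 4×L: price 21 ≤ 24, reach 3·8 + 4·7 = 52.

52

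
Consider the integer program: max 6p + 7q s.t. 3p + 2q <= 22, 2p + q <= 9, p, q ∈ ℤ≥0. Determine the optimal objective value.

63

(p,q)=(0,9): 3·0+2·9=18≤22, 2·0+1·9=9≤9, objective 63.
(p,q)=(0,8): 3·0+2·8=16≤22, 2·0+1·8=8≤9, objective 56.
Maximum is 63 at (p,q)=(0,9).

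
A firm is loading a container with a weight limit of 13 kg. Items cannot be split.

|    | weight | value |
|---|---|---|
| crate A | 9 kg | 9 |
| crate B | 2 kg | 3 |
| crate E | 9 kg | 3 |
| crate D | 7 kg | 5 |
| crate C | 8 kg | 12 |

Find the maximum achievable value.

15

crate C: weight 8 ≤ 13, value 12.
crate A + crate B: weight 9 + 2 = 11 ≤ 13, value 9 + 3 = 12.
crate B + crate C: weight 2 + 8 = 10 ≤ 13, value 3 + 12 = 15.
Best is crate B and crate C with total value 15.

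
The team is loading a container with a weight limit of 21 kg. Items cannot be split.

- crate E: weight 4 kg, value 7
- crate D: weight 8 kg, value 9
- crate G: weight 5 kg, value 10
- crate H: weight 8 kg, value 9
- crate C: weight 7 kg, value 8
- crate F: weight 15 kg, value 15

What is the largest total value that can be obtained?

28

Allowing fractional choices, the relaxed optimum would be about 30.6, but items are indivisible.
crate D + crate G + crate C: weight 8 + 5 + 7 = 20 ≤ 21, value 9 + 10 + 8 = 27.
crate D + crate G + crate H: weight 8 + 5 + 8 = 21 ≤ 21, value 9 + 10 + 9 = 28.
Best is crate D, crate G, and crate H with total value 28.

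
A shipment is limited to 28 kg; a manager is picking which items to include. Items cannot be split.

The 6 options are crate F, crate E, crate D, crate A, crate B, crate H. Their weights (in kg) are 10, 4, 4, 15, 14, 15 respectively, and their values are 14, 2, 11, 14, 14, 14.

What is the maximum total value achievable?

crate F + crate E + crate B: weight 10 + 4 + 14 = 28 ≤ 28, value 14 + 2 + 14 = 30.
crate F + crate B: weight 10 + 14 = 24 ≤ 28, value 14 + 14 = 28.
crate F + crate D + crate B: weight 10 + 4 + 14 = 28 ≤ 28, value 14 + 11 + 14 = 39.
Best is crate F, crate D, and crate B with total value 39.

39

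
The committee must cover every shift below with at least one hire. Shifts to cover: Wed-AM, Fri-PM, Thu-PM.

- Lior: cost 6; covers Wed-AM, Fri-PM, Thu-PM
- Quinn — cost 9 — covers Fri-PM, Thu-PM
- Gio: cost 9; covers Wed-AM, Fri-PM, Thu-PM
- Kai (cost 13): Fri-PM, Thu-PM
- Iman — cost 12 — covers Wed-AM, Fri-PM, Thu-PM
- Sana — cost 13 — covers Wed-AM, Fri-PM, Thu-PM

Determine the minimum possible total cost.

6

This is an integer covering problem.
Lior alone covers Wed-AM, Fri-PM, Thu-PM — every shift.
Total cost: 6.
No cover costs less than 6.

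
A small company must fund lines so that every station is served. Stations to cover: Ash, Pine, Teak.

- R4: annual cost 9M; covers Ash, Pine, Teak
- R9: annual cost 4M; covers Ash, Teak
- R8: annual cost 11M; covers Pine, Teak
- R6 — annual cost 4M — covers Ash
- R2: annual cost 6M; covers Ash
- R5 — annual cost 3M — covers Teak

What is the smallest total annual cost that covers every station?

The greedy cost-per-new-station heuristic would pick R9 and R4 for 13, but a cheaper cover exists.
R4 alone covers Ash, Pine, Teak — every station.
Total annual cost: 9.
No cover costs less than 9.

9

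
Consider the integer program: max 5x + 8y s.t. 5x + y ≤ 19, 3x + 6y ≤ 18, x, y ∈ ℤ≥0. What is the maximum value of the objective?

Relaxing integrality, the LP optimum is 27.56 at (x,y) = (3.56, 1.22), which is not an integer point.
(x,y)=(2,2): 5·2+1·2=12≤19, 3·2+6·2=18≤18, objective 26.
(x,y)=(3,1): 5·3+1·1=16≤19, 3·3+6·1=15≤18, objective 23.
No feasible integer point exceeds 26.

26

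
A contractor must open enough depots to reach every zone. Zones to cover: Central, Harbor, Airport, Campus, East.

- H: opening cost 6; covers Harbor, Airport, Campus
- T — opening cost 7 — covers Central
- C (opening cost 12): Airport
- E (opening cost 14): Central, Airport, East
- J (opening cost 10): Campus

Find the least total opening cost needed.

Choose H and E: together they cover Central, Harbor, Airport, Campus, East — every zone.
Total opening cost: 6 + 14 = 20.

20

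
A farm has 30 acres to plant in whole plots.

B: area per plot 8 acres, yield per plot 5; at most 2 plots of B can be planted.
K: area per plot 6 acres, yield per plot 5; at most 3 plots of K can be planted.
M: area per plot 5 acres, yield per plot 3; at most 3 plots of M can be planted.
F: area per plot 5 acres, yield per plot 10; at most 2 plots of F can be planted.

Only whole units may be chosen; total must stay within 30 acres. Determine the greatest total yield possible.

F has the best ratio (10/5); taking only F gives at most 2×10 = 20 (stopped by the supply cap of 2).
Mixing does better — 3×K and 2×F: area 28 ≤ 30, yield 3·5 + 2·10 = 35.

35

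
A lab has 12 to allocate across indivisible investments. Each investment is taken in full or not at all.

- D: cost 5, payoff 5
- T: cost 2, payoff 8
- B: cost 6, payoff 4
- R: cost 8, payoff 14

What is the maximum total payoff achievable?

Allowing fractional choices, the relaxed optimum would be about 24.0, but investments are indivisible.
T + R: cost 2 + 8 = 10 ≤ 12, payoff 8 + 14 = 22.
R: cost 8 ≤ 12, payoff 14.
Best is T and R with total payoff 22.

22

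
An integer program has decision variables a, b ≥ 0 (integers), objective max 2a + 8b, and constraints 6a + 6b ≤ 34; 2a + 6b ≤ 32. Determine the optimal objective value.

The continuous relaxation peaks at (0, 5.33) with value 42.67; rounding to a feasible lattice point costs some objective.
(a,b)=(0,5): 6·0+6·5=30≤34, 2·0+6·5=30≤32, objective 40.
(a,b)=(1,4): 6·1+6·4=30≤34, 2·1+6·4=26≤32, objective 34.
(a,b)=(0,4): 6·0+6·4=24≤34, 2·0+6·4=24≤32, objective 32.
No feasible integer point exceeds 40.

40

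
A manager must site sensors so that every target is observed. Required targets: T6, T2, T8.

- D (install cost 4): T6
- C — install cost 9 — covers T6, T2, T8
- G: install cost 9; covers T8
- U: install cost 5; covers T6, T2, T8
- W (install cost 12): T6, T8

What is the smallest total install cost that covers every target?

5

U alone covers T6, T2, T8 — every target.
Total install cost: 5.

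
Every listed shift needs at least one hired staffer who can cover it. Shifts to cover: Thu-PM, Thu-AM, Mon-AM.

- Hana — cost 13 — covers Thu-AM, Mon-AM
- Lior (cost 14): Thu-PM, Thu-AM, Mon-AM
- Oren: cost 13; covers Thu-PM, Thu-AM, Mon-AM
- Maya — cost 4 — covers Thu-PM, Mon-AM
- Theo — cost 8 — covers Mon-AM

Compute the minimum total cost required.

The greedy cost-per-new-shift heuristic would pick Maya and Hana for 17, but a cheaper cover exists.
Oren alone covers Thu-PM, Thu-AM, Mon-AM — every shift.
Total cost: 13.
No cover costs less than 13.

13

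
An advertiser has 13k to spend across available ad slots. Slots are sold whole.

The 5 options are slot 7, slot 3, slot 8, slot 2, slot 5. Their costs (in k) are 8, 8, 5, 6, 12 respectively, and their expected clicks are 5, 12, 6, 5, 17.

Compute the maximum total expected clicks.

slot 3 + slot 8: cost 8 + 5 = 13 ≤ 13, expected clicks 12 + 6 = 18.
slot 5: cost 12 ≤ 13, expected clicks 17.
slot 3: cost 8 ≤ 13, expected clicks 12.
Best is slot 3 and slot 8 with total expected clicks 18.

18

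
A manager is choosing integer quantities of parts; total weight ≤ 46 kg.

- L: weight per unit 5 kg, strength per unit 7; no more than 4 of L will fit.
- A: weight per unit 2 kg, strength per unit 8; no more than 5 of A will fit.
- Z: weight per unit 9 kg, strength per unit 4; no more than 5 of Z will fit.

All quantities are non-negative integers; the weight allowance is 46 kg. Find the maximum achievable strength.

This is a bounded integer knapsack.
3×L, 5×A, and 2×Z: weight 43 ≤ 46, strength 3·7 + 5·8 + 2·4 = 69.
4×L, 5×A, and 1×Z: weight 39 ≤ 46, strength 4·7 + 5·8 + 1·4 = 72.
Best is 72.

72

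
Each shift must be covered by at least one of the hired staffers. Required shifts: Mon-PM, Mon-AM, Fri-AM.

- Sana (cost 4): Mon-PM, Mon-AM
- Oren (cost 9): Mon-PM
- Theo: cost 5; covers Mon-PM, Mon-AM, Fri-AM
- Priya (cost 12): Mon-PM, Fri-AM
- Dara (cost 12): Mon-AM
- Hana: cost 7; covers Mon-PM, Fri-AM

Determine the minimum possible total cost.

5

Theo alone covers Mon-PM, Mon-AM, Fri-AM — every shift.
Total cost: 5.
No cover costs less than 5.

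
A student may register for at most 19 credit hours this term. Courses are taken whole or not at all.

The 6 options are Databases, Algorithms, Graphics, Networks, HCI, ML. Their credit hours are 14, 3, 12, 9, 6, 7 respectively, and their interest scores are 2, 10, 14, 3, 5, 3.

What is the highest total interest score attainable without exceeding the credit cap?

24

Take Algorithms and Graphics: credit hours 3 + 12 = 15 ≤ 19, interest score 10 + 14 = 24.
No other feasible combination does better.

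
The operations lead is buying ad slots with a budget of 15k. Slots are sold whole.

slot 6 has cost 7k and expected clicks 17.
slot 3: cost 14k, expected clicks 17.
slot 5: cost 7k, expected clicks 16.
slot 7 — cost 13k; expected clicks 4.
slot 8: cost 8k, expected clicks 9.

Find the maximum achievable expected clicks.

Allowing fractional choices, the relaxed optimum would be about 34.2, but ad slots are indivisible.
slot 6 + slot 5: cost 7 + 7 = 14 ≤ 15, expected clicks 17 + 16 = 33.
slot 6 + slot 8: cost 7 + 8 = 15 ≤ 15, expected clicks 17 + 9 = 26.
Best is slot 6 and slot 5 with total expected clicks 33.

33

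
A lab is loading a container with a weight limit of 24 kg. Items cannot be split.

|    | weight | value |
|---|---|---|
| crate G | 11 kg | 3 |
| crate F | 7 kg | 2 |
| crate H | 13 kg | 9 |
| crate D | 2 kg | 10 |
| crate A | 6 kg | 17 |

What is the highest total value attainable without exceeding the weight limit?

Allowing fractional choices, the relaxed optimum would be about 36.9, but items are indivisible.
crate H + crate D + crate A: weight 13 + 2 + 6 = 21 ≤ 24, value 9 + 10 + 17 = 36.
crate G + crate D + crate A: weight 11 + 2 + 6 = 19 ≤ 24, value 3 + 10 + 17 = 30.
crate F + crate D + crate A: weight 7 + 2 + 6 = 15 ≤ 24, value 2 + 10 + 17 = 29.
Best is crate H, crate D, and crate A with total value 36.

36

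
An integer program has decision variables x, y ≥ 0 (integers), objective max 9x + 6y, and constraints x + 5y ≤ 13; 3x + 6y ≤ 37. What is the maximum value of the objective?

108

The continuous relaxation peaks at (12.3, 0) with value 111.00; rounding to a feasible lattice point costs some objective.
(x,y)=(12,0): 1·12+5·0=12≤13, 3·12+6·0=36≤37, objective 108.
(x,y)=(11,0): 1·11+5·0=11≤13, 3·11+6·0=33≤37, objective 99.
No feasible integer point exceeds 108.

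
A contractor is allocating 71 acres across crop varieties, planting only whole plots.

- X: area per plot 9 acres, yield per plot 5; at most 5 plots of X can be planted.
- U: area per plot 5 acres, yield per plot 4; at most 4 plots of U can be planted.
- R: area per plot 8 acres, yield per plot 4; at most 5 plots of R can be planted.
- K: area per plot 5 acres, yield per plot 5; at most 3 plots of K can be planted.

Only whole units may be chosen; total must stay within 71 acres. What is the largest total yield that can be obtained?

4×X, 4×U, and 3×K: area 71 ≤ 71, yield 4·5 + 4·4 + 3·5 = 51.
3×X, 4×U, 1×R, and 3×K: area 70 ≤ 71, yield 3·5 + 4·4 + 1·4 + 3·5 = 50.
Best is 51.

51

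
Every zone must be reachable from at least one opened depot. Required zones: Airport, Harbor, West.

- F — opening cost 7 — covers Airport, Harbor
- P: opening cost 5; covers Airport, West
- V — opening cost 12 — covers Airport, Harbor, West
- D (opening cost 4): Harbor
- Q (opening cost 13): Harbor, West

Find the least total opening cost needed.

Choose P and D: together they cover Airport, Harbor, West — every zone.
Total opening cost: 5 + 4 = 9.
No cover costs less than 9.

9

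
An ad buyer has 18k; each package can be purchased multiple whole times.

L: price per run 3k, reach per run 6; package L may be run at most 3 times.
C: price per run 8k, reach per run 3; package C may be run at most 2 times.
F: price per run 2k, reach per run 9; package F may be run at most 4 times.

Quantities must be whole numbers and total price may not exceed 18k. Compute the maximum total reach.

This is a bounded integer knapsack.
F has the best ratio (9/2); taking only F gives at most 4×9 = 36 (stopped by the supply cap of 4).
Mixing does better — 3×L and 4×F: price 17 ≤ 18, reach 3·6 + 4·9 = 54.

54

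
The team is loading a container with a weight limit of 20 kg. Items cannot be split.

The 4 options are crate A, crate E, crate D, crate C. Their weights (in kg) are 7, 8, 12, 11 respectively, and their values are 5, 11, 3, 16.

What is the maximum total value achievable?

27

Allowing fractional choices, the relaxed optimum would be about 27.7, but items are indivisible.
crate E + crate C: weight 8 + 11 = 19 ≤ 20, value 11 + 16 = 27.
crate A + crate C: weight 7 + 11 = 18 ≤ 20, value 5 + 16 = 21.
Best is crate E and crate C with total value 27.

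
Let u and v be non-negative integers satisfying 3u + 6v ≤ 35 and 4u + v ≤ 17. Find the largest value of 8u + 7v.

Relaxing integrality, the LP optimum is 55.19 at (u,v) = (3.19, 4.24), which is not an integer point.
(u,v)=(3,4) is feasible, giving 52.
(u,v)=(3,3) is feasible, giving 45.
(u,v)=(2,4) is feasible, giving 44.
Maximum is 52 at (u,v)=(3,4).

52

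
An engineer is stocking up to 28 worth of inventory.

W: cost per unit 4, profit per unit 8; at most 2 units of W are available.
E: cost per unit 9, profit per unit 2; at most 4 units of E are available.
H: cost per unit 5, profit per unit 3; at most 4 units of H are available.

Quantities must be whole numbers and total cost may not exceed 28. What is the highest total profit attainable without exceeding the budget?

28

This is a bounded integer knapsack.
W has the best ratio (8/4); taking only W gives at most 2×8 = 16 (stopped by the supply cap of 2).
Mixing does better — 2×W and 4×H: cost 28 ≤ 28, profit 2·8 + 4·3 = 28.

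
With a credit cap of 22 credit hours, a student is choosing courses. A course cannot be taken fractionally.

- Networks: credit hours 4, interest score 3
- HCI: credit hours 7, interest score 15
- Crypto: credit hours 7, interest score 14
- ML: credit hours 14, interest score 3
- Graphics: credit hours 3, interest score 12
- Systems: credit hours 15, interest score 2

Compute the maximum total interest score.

HCI + Crypto + Graphics: credit hours 7 + 7 + 3 = 17 ≤ 22, interest score 15 + 14 + 12 = 41.
Networks + HCI + Crypto + Graphics: credit hours 4 + 7 + 7 + 3 = 21 ≤ 22, interest score 3 + 15 + 14 + 12 = 44.
Networks + HCI + Crypto: credit hours 4 + 7 + 7 = 18 ≤ 22, interest score 3 + 15 + 14 = 32.
Best is Networks, HCI, Crypto, and Graphics with total interest score 44.

44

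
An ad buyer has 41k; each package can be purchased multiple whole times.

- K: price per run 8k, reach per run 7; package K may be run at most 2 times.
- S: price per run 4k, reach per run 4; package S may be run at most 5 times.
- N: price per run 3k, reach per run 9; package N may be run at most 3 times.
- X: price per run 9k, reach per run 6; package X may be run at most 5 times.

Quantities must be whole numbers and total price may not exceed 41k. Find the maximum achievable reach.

57

Take 2×K, 4×S, and 3×N: price 41 ≤ 41, reach 2·7 + 4·4 + 3·9 = 57.
N has the best ratio (9/3) and is taken to its limit of 3; remaining capacity is filled optimally with the others.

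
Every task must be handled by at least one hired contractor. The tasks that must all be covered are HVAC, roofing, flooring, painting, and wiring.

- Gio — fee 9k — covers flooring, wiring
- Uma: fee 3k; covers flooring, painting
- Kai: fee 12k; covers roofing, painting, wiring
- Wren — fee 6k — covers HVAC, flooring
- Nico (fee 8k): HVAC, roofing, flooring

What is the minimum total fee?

18

This is a weighted set-cover instance.
The greedy cost-per-new-task heuristic would pick Uma, Nico, and Gio for 20, but a cheaper cover exists.
Choose Kai and Wren: together they cover HVAC, roofing, flooring, painting, wiring — every task.
Total fee: 12 + 6 = 18.
No cover costs less than 18.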